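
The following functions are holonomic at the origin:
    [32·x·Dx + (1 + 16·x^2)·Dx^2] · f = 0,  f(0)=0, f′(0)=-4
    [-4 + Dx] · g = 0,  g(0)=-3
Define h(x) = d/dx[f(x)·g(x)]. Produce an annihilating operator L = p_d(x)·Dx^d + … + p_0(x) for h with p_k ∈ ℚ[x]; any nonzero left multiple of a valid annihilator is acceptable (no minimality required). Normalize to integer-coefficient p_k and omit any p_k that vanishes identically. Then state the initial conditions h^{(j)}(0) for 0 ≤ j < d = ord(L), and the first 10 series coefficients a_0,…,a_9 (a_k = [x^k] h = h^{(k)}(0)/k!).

f: a_k = 0, -4, 0, 64/3, 0, -1024/5, 0, 16384/7, 0, -262144/9, …
g: a_k = -3, -12, -24, -32, -32, -128/5, -256/15, -1024/105, -512/105, -2048/945, …
Sym-product of L_f,L_g gives L₀ (≤ ord 2).
h₀' ⇒ L via d/dx closure of L₀.
L = (16 + 320·x - 768·x^2 + 1024·x^3) + (-96·x + 256·x^2 - 512·x^3)·Dx + (-1 + 4·x - 16·x^2 + 64·x^3)·Dx^2  (order 2).
h: a_k = 12, 96, 96, -512, 1152, 11264, -95232/5, -3702784/21, 2357248/7, 2642886656/945, …
ICs: h(0) = 12, h′(0) = 96.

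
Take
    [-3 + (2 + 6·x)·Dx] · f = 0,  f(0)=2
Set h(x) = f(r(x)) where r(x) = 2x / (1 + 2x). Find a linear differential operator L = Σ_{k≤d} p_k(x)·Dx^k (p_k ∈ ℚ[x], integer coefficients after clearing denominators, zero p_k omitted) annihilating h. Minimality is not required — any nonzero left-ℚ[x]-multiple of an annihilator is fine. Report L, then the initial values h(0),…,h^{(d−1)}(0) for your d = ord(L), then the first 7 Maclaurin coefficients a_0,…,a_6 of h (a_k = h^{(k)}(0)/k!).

L = -3 + (1 + 10·x + 16·x^2)·Dx  (order 1).
h: a_k = 2, 6, -21, 87, -1677/4, 9069/4, -106305/8, …
ICs: h(0) = 2.

f: a_k = 2, 3, -9/4, 27/8, -405/64, 1701/128, -15309/512, …
Substitute x→r, Dx→(1/r')Dx; clear ⇒ L₀.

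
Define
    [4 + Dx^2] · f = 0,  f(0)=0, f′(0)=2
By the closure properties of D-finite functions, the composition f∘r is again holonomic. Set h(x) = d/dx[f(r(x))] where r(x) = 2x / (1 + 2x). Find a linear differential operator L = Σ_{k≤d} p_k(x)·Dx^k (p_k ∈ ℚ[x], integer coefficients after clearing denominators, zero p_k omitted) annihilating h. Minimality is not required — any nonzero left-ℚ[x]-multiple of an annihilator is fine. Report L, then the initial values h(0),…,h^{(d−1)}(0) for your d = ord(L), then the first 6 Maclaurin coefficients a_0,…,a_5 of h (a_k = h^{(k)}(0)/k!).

L = (40 + 96·x + 96·x^2) + (12 + 72·x + 144·x^2 + 96·x^3)·Dx + (1 + 8·x + 24·x^2 + 32·x^3 + 16·x^4)·Dx^2  (order 2).
h: a_k = 4, -16, 16, 128, -2752/3, 3840, …
ICs: h(0) = 4, h′(0) = -16.

f: a_k = 0, 2, 0, -4/3, 0, 4/15, …
f∘r: x↦r, Dx↦Dx/r' in L_f ⇒ L₀.
h=h₀': d/dx-closure on L₀ ⇒ L.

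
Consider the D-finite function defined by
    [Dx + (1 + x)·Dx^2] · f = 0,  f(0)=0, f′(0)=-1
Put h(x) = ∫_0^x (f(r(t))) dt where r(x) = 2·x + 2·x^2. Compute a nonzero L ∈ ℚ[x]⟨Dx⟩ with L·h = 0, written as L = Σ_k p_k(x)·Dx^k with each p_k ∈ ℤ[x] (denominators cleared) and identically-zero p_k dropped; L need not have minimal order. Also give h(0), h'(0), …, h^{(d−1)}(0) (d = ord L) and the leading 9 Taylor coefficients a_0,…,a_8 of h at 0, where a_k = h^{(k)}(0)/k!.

f: a_k = 0, -1, 1/2, -1/3, 1/4, -1/5, 1/6, -1/7, 1/8, …
L₀ from L_f via x↦r, Dx↦r'^{-1}Dx.
Integrate: L := L₀·Dx.
L = (4·x + 4·x^2)·Dx^2 + (1 + 4·x + 6·x^2 + 4·x^3)·Dx^3  (order 3).
h: a_k = 0, 0, -1, 0, 1/3, -2/5, 4/15, 0, -2/7, …
ICs: h(0) = 0, h′(0) = 0, h′′(0) = -2.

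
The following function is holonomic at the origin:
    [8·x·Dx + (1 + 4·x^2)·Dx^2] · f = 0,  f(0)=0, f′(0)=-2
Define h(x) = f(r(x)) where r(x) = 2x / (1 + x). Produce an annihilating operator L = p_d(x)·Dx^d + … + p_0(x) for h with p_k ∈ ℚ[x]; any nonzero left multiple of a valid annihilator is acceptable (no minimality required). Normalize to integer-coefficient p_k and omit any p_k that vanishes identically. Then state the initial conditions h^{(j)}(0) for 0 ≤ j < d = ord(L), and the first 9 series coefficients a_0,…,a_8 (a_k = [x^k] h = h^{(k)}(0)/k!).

L = (2 + 34·x)·Dx + (1 + 2·x + 17·x^2)·Dx^2  (order 2).
h: a_k = 0, -4, 4, 52/3, -60, -404/5, 2444/3, -2908/7, -9660, …
ICs: h(0) = 0, h′(0) = -4.

f: a_k = 0, -2, 0, 8/3, 0, -32/5, 0, 128/7, 0, …
Change of var in L_f (x↦r) gives L₀.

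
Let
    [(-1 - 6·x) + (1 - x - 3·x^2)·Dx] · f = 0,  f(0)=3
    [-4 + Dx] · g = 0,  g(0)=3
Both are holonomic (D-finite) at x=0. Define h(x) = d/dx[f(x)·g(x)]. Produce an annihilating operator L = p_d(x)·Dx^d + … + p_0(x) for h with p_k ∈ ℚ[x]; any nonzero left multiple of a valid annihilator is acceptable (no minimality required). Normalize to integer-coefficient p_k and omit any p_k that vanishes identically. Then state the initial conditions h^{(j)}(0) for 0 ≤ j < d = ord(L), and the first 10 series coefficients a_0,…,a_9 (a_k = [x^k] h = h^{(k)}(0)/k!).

L = (32 + 26·x - 98·x^2 - 48·x^3 + 144·x^4) + (-5 + 3·x + 29·x^2 - 6·x^3 - 36·x^4)·Dx  (order 1).
h: a_k = 45, 288, 1125, 3612, 10524, 29190, 392303/5, 1445824/7, 18726989/35, 431260882/315, …
ICs: h(0) = 45.

f: a_k = 3, 3, 12, 21, 57, 120, 291, 651, 1524, 3477, …
g: a_k = 3, 12, 24, 32, 32, 128/5, 256/15, 1024/105, 512/105, 2048/945, …
f·g: L₀ = L_f ⊗_s L_g, ord ≤ 1·1.
Derive L from L₀ (diff closure).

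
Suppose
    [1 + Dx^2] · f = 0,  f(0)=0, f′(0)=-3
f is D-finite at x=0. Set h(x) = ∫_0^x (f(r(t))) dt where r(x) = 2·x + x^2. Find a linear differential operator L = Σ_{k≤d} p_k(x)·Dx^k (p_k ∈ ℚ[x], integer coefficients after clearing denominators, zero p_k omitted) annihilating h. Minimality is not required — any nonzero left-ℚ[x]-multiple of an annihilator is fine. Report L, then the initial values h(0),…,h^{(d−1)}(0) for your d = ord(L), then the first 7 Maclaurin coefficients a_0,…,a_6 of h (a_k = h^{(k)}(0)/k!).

f: a_k = 0, -3, 0, 1/2, 0, -1/40, 0, …
f∘r: x↦r, Dx↦Dx/r' in L_f ⇒ L₀.
h=∫h₀ ⇒ L = L₀·Dx.
L = (4 + 12·x + 12·x^2 + 4·x^3)·Dx - Dx^2 + (1 + x)·Dx^3  (order 3).
h: a_k = 0, 0, -3, -1, 1, 6/5, 11/30, …
ICs: h(0) = 0, h′(0) = 0, h′′(0) = -6.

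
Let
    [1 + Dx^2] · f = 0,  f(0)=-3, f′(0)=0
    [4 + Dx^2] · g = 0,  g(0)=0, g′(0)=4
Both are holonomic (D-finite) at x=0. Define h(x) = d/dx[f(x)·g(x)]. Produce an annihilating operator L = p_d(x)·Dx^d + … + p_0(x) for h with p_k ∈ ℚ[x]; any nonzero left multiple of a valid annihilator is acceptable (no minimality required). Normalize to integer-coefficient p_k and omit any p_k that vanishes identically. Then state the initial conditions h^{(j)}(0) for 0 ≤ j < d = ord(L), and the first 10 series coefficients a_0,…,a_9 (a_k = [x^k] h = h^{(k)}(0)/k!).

f: a_k = -3, 0, 3/2, 0, -1/8, 0, 1/240, 0, -1/13440, 0, …
g: a_k = 0, 4, 0, -8/3, 0, 8/15, 0, -16/315, 0, 8/2835, …
f·g: L₀ = L_f ⊗_s L_g, ord ≤ 2·2.
h₀' ⇒ L via d/dx closure of L₀.
L = 9 + 10·Dx^2 + Dx^4  (order 4).
h: a_k = -12, 0, 42, 0, -61/2, 0, 547/60, 0, -703/480, 0, …
ICs: h(0) = -12, h′(0) = 0, h′′(0) = 84, h′′′(0) = 0.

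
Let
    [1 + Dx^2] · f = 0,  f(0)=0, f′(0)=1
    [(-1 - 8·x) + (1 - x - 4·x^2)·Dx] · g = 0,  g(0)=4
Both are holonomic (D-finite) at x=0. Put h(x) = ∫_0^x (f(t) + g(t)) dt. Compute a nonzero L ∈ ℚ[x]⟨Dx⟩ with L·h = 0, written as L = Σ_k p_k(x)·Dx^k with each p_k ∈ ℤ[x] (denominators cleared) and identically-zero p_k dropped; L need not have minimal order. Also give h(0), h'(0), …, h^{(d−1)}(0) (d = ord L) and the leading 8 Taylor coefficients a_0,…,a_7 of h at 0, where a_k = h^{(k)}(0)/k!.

L = (-55 - 486·x - 553·x^2 - 1488·x^3 - 80·x^4 - 128·x^5)·Dx + (11 + 11·x + 23·x^2 - 169·x^3 - 348·x^4 - 48·x^5 - 64·x^6)·Dx^2 + (-55 - 486·x - 553·x^2 - 1488·x^3 - 80·x^4 - 128·x^5)·Dx^3 + (11 + 11·x + 23·x^2 - 169·x^3 - 348·x^4 - 48·x^5 - 64·x^6)·Dx^4  (order 4).
h: a_k = 0, 4, 5/2, 20/3, 215/24, 116/5, 31201/720, 724/7, …
ICs: h(0) = 0, h′(0) = 4, h′′(0) = 5, h′′′(0) = 40.

f: a_k = 0, 1, 0, -1/6, 0, 1/120, 0, -1/5040, …
g: a_k = 4, 4, 20, 36, 116, 260, 724, 1764, …
f+g: L₀ = lclm(L_f,L_g), ord ≤ 2+1.
Integrate: L := L₀·Dx.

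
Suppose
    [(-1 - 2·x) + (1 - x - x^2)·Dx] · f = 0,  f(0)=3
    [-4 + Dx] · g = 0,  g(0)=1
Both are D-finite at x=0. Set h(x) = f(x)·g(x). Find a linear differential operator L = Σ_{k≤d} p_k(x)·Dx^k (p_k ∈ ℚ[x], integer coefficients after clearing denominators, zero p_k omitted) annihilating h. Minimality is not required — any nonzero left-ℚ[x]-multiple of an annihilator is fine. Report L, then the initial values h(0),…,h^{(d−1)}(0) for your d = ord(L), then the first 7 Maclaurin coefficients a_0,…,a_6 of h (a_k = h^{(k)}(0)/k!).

f: a_k = 3, 3, 6, 9, 15, 24, 39, …
g: a_k = 1, 4, 8, 32/3, 32/3, 128/15, 256/45, …
f·g: L₀ = L_f ⊗_s L_g, ord ≤ 1·1.
L = (5 - 2·x - 4·x^2) + (-1 + x + x^2)·Dx  (order 1).
h: a_k = 3, 15, 42, 89, 163, 1388/5, 1373/3, …
ICs: h(0) = 3.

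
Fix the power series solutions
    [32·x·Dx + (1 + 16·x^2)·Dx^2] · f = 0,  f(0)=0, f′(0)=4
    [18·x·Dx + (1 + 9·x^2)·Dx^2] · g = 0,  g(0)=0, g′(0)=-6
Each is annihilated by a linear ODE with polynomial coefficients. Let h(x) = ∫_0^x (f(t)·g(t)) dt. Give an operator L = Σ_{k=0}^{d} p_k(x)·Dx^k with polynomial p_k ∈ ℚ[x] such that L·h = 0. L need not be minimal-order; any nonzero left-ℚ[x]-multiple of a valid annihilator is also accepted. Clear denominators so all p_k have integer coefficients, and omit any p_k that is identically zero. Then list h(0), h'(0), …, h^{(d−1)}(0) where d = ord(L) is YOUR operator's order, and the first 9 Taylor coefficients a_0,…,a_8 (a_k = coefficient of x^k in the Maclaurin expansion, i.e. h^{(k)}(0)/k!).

f: a_k = 0, 4, 0, -64/3, 0, 1024/5, 0, -16384/7, 0, …
g: a_k = 0, -6, 0, 18, 0, -486/5, 0, 4374/7, 0, …
Product ⇒ symmetric product L₀, ord ≤ 4.
h=∫₀ˣh₀: take L = L₀·Dx.
L = (-3456·x - 144000·x^3 - 1327104·x^5 + 4147200·x^7 + 71663616·x^9)·Dx^2 + (-100 - 11532·x^2 - 259200·x^4 - 1161216·x^6 + 14515200·x^8 + 107495424·x^10)·Dx^3 + (-200·x - 7880·x^3 - 86400·x^5 + 194112·x^7 + 8294400·x^9 + 35831808·x^11)·Dx^4 + (-1 - 50·x^2 - 769·x^4 + 110736·x^8 + 1036800·x^10 + 2985984·x^12)·Dx^5  (order 5).
h: a_k = 0, 0, 0, -8, 0, 40, 0, -10008/35, 0, …
ICs: h(0) = 0, h′(0) = 0, h′′(0) = 0, h′′′(0) = -48, h′′′′(0) = 0.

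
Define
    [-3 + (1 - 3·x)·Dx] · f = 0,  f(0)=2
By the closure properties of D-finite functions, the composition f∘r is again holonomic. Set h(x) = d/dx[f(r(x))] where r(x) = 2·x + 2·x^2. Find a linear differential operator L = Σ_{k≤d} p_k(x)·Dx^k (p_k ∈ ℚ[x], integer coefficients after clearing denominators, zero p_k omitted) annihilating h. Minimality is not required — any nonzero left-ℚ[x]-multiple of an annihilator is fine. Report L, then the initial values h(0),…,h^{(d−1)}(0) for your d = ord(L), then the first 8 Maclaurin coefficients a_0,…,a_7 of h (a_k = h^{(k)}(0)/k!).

L = (14 + 36·x + 36·x^2) + (-1 + 4·x + 18·x^2 + 12·x^3)·Dx  (order 1).
h: a_k = 12, 168, 1728, 15840, 136080, 1122336, 8999424, 70689024, …
ICs: h(0) = 12.

f: a_k = 2, 6, 18, 54, 162, 486, 1458, 4374, …
L₀ from L_f via x↦r, Dx↦r'^{-1}Dx.
Differentiate: ansatz ord ≤ ord L₀ ⇒ L.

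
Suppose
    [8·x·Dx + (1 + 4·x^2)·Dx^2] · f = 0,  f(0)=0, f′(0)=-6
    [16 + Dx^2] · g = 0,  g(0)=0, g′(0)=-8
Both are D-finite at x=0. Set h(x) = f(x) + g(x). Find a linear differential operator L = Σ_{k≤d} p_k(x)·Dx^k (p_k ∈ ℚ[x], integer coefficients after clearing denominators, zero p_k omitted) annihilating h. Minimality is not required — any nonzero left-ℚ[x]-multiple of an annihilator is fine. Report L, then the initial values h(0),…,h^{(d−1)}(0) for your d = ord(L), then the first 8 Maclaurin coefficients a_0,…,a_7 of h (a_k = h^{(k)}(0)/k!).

L = (-512·x + 5120·x^3 + 4096·x^5)·Dx + (16 + 512·x^2 + 2304·x^4 + 2048·x^6)·Dx^2 + (-32·x + 320·x^3 + 256·x^5)·Dx^3 + (1 + 32·x^2 + 144·x^4 + 128·x^6)·Dx^4  (order 4).
h: a_k = 0, -14, 0, 88/3, 0, -544/15, 0, 19328/315, …
ICs: h(0) = 0, h′(0) = -14, h′′(0) = 0, h′′′(0) = 176.

f: a_k = 0, -6, 0, 8, 0, -96/5, 0, 384/7, …
g: a_k = 0, -8, 0, 64/3, 0, -256/15, 0, 2048/315, …
f+g: L₀ = lclm(L_f,L_g), ord ≤ 2+2.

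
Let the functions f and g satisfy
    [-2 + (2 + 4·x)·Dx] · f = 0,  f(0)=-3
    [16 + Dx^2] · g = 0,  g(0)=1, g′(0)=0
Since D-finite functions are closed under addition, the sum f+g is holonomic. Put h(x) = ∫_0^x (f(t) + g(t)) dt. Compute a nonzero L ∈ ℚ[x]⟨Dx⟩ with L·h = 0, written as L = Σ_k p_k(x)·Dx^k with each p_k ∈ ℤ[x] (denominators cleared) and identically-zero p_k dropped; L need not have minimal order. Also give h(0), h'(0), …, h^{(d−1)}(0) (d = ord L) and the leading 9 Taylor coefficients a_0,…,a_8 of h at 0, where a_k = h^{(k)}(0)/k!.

L = (-304 - 1024·x - 1024·x^2)·Dx + (240 + 1504·x + 3072·x^2 + 2048·x^3)·Dx^2 + (-19 - 64·x - 64·x^2)·Dx^3 + (15 + 94·x + 192·x^2 + 128·x^3)·Dx^4  (order 4).
h: a_k = 0, -2, -3/2, -13/6, -3/8, 301/120, -7/16, -1261/5040, -99/128, …
ICs: h(0) = 0, h′(0) = -2, h′′(0) = -3, h′′′(0) = -13.

f: a_k = -3, -3, 3/2, -3/2, 15/8, -21/8, 63/16, -99/16, 1287/128, …
g: a_k = 1, 0, -8, 0, 32/3, 0, -256/45, 0, 512/315, …
h₀=f+g: left-lcm gives L₀, ord ≤ 3.
h=∫₀ˣh₀: take L = L₀·Dx.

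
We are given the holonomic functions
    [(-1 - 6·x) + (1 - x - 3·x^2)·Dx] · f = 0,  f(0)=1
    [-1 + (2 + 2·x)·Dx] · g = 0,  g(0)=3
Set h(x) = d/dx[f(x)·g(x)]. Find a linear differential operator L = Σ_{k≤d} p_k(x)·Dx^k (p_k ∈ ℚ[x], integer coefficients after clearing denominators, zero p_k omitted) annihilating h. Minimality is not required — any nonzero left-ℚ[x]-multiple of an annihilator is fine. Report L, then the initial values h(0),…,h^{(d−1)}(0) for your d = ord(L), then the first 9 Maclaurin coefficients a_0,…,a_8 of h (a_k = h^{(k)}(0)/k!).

L = (35 + 162·x + 381·x^2 + 390·x^3 + 135·x^4) + (-6 - 26·x + 6·x^2 + 122·x^3 + 150·x^4 + 54·x^5)·Dx  (order 1).
h: a_k = 9/2, 105/4, 1287/16, 8457/32, 187635/256, 1059039/512, 11247411/2048, 59596329/4096, 2461005099/65536, …
ICs: h(0) = 9/2.

f: a_k = 1, 1, 4, 7, 19, 40, 97, 217, 508, …
g: a_k = 3, 3/2, -3/8, 3/16, -15/128, 21/256, -63/1024, 99/2048, -1287/32768, …
h₀=f·g: eliminate ⇒ L₀, order ≤ 1·1.
Derive L from L₀ (diff closure).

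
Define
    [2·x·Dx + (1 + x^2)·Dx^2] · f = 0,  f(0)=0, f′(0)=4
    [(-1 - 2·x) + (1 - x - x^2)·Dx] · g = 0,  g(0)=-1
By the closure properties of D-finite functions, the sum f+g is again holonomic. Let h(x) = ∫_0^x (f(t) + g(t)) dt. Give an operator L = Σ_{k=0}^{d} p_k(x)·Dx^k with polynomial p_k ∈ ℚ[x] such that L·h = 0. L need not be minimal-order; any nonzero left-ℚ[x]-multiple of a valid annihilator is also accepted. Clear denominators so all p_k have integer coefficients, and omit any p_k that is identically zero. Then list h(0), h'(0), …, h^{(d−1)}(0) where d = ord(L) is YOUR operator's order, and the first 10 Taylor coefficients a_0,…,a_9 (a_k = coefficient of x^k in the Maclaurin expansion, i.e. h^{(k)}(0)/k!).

L = (4 - 16·x - 64·x^2 - 72·x^3 - 66·x^4 - 6·x^6)·Dx^2 + (-10 - 24·x - 28·x^2 - 60·x^3 - 65·x^4 - 50·x^5 - 3·x^6 - 6·x^7)·Dx^3 + (2 + 2·x + 2·x^2 - 8·x^3 - 5·x^4 - 11·x^5 - 6·x^6 - x^7 - x^8)·Dx^4  (order 4).
h: a_k = 0, -1, 3/2, -2/3, -13/12, -1, -6/5, -13/7, -151/56, -34/9, …
ICs: h(0) = 0, h′(0) = -1, h′′(0) = 3, h′′′(0) = -4.

f: a_k = 0, 4, 0, -4/3, 0, 4/5, 0, -4/7, 0, 4/9, …
g: a_k = -1, -1, -2, -3, -5, -8, -13, -21, -34, -55, …
h₀=f+g: left-lcm gives L₀, ord ≤ 3.
h=∫₀ˣh₀: take L = L₀·Dx.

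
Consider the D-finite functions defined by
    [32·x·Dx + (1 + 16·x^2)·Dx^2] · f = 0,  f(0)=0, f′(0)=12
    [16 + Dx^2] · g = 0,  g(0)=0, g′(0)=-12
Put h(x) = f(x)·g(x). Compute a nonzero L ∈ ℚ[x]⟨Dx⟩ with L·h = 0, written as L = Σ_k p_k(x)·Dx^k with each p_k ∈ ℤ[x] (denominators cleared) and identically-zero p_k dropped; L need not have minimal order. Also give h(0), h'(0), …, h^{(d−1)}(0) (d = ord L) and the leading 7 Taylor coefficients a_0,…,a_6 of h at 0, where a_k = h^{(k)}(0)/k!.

f: a_k = 0, 12, 0, -64, 0, 3072/5, 0, …
g: a_k = 0, -12, 0, 32, 0, -128/5, 0, …
h₀=f·g: eliminate ⇒ L₀, order ≤ 2·2.
L = (1280 + 53248·x^2 + 360448·x^4 + 2097152·x^6 + 8388608·x^8) + (1536·x + 40960·x^3 + 393216·x^5 + 2097152·x^7)·Dx + (96 + 4096·x^2 + 36864·x^4 + 262144·x^6 + 1048576·x^8)·Dx^2 + (96·x + 2560·x^3 + 24576·x^5 + 131072·x^7)·Dx^3 + (1 + 48·x^2 + 896·x^4 + 8192·x^6 + 32768·x^8)·Dx^4  (order 4).
h: a_k = 0, 0, -144, 0, 1152, 0, -9728, …
ICs: h(0) = 0, h′(0) = 0, h′′(0) = -288, h′′′(0) = 0.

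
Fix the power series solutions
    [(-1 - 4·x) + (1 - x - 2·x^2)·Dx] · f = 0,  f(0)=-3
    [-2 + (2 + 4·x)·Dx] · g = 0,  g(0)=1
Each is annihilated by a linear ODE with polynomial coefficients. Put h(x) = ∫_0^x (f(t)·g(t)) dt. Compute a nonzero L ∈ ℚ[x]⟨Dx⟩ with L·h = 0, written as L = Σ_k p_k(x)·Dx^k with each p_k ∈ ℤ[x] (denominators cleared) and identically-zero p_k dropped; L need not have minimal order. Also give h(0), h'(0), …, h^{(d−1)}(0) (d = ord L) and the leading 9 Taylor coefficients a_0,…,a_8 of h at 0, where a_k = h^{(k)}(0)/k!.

L = (2 + 5·x + 6·x^2)·Dx + (-1 - x + 4·x^2 + 4·x^3)·Dx^2  (order 2).
h: a_k = 0, -3, -3, -7/2, -6, -69/8, -125/8, -2817/112, -1479/32, …
ICs: h(0) = 0, h′(0) = -3.

f: a_k = -3, -3, -9, -15, -33, -63, -129, -255, -513, …
g: a_k = 1, 1, -1/2, 1/2, -5/8, 7/8, -21/16, 33/16, -429/128, …
Sym-product of L_f,L_g gives L₀ (≤ ord 1).
Integrate: L := L₀·Dx.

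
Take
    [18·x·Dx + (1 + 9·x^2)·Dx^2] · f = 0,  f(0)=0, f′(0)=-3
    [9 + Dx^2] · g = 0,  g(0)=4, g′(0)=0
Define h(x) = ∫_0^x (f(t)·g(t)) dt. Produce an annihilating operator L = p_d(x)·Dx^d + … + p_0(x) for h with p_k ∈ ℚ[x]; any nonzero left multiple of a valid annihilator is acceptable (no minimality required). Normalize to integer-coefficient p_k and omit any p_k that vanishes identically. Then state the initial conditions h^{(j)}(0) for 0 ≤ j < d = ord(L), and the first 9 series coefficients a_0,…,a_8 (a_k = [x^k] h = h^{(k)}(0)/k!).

L = (810 + 18954·x^2 + 72171·x^4 + 236196·x^6 + 531441·x^8)·Dx + (972·x + 14580·x^3 + 78732·x^5 + 236196·x^7)·Dx^2 + (108 + 2592·x^2 + 13122·x^4 + 52488·x^6 + 118098·x^8)·Dx^3 + (108·x + 1620·x^3 + 8748·x^5 + 26244·x^7)·Dx^4 + (2 + 54·x^2 + 567·x^4 + 2916·x^6 + 6561·x^8)·Dx^5  (order 5).
h: a_k = 0, 0, -6, 0, 45/2, 0, -1323/20, 0, 316143/1120, …
ICs: h(0) = 0, h′(0) = 0, h′′(0) = -12, h′′′(0) = 0, h′′′′(0) = 540.

f: a_k = 0, -3, 0, 9, 0, -243/5, 0, 2187/7, 0, …
g: a_k = 4, 0, -18, 0, 27/2, 0, -81/20, 0, 729/1120, …
L₀ := L_f ⊗_s L_g (sym. prod.), ord ≤ 4.
∫: right-multiply L₀ by Dx.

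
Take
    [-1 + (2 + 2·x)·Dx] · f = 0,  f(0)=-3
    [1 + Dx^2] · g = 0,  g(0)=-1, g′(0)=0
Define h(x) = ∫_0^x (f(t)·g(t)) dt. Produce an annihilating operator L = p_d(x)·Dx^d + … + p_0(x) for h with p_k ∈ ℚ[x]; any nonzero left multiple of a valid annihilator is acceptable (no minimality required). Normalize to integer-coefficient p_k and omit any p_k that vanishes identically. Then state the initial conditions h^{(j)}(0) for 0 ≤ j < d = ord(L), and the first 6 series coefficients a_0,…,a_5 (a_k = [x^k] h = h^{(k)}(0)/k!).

f: a_k = -3, -3/2, 3/8, -3/16, 15/128, -21/256, …
g: a_k = -1, 0, 1/2, 0, -1/24, 0, …
L₀ := L_f ⊗_s L_g (sym. prod.), ord ≤ 2.
h=∫h₀ ⇒ L = L₀·Dx.
L = (7 + 8·x + 4·x^2)·Dx + (-4 - 4·x)·Dx^2 + (4 + 8·x + 4·x^2)·Dx^3  (order 3).
h: a_k = 0, 3, 3/4, -5/8, -9/64, 5/128, …
ICs: h(0) = 0, h′(0) = 3, h′′(0) = 3/2.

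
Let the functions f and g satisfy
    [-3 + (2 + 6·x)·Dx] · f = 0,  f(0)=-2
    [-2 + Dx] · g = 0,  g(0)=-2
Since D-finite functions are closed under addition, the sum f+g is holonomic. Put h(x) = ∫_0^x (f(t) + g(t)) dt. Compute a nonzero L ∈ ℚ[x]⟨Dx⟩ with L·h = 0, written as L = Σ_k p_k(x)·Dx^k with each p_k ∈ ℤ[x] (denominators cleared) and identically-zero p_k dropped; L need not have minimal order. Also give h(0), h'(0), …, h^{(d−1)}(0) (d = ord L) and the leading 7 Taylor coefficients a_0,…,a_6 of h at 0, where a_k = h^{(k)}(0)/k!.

f: a_k = -2, -3, 9/4, -27/8, 405/64, -1701/128, 15309/512, …
g: a_k = -2, -4, -4, -8/3, -4/3, -8/15, -8/45, …
Weyl lclm of L_f,L_g ⇒ L₀ (ord ≤ 2).
∫: right-multiply L₀ by Dx.
L = (42 + 72·x)·Dx + (-25 - 96·x - 144·x^2)·Dx^2 + (2 + 30·x + 72·x^2)·Dx^3  (order 3).
h: a_k = 0, -4, -7/2, -7/12, -145/96, 959/960, -26539/11520, …
ICs: h(0) = 0, h′(0) = -4, h′′(0) = -7.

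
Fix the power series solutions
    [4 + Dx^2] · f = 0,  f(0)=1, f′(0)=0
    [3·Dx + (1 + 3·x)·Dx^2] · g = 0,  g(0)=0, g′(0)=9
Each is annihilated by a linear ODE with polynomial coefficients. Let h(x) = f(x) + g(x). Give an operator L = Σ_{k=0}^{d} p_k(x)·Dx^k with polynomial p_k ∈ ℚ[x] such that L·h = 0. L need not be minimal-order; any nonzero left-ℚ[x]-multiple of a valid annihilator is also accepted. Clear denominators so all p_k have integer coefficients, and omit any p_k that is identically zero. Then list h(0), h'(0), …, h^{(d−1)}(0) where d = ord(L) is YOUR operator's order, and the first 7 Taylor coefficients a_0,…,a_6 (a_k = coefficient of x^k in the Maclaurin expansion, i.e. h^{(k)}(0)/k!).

f: a_k = 1, 0, -2, 0, 2/3, 0, -4/45, …
g: a_k = 0, 9, -27/2, 27, -243/4, 729/5, -729/2, …
Sum ⇒ L₀ = lclm(L_f,L_g) in ℚ(x)⟨Dx⟩.
L = (348 + 144·x + 216·x^2)·Dx + (44 + 180·x + 216·x^2 + 216·x^3)·Dx^2 + (87 + 36·x + 54·x^2)·Dx^3 + (11 + 45·x + 54·x^2 + 54·x^3)·Dx^4  (order 4).
h: a_k = 1, 9, -31/2, 27, -721/12, 729/5, -32813/90, …
ICs: h(0) = 1, h′(0) = 9, h′′(0) = -31, h′′′(0) = 162.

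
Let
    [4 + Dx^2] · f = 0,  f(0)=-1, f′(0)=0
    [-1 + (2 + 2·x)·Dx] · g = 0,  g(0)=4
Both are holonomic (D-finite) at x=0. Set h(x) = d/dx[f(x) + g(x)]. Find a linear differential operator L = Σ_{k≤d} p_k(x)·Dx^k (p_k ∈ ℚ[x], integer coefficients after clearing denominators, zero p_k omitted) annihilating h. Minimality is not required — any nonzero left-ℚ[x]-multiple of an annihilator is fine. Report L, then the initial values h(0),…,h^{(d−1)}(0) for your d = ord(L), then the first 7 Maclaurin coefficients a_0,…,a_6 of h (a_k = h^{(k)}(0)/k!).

f: a_k = -1, 0, 2, 0, -2/3, 0, 4/45, …
g: a_k = 4, 2, -1/2, 1/4, -5/32, 7/64, -21/256, …
Weyl lclm of L_f,L_g ⇒ L₀ (ord ≤ 3).
h₀' ⇒ L via d/dx closure of L₀.
L = (-124 - 128·x - 64·x^2) + (-152 - 408·x - 384·x^2 - 128·x^3)·Dx + (-31 - 32·x - 16·x^2)·Dx^2 + (-38 - 102·x - 96·x^2 - 32·x^3)·Dx^3  (order 3).
h: a_k = 2, 3, 3/4, -79/24, 35/64, 79/1920, 231/512, …
ICs: h(0) = 2, h′(0) = 3, h′′(0) = 3/2.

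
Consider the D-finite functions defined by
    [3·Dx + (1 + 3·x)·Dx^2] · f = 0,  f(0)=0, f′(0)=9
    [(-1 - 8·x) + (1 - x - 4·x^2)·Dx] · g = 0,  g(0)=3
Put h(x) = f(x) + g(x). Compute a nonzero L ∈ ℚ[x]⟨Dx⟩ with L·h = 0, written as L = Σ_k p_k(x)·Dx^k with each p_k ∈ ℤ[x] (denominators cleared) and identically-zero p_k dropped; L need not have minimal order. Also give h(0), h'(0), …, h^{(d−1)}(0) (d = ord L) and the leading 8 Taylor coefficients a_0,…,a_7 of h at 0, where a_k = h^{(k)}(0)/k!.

f: a_k = 0, 9, -27/2, 27, -243/4, 729/5, -729/2, 6561/7, …
g: a_k = 3, 3, 15, 27, 87, 195, 543, 1323, …
h₀=f+g: left-lcm gives L₀, ord ≤ 3.
L = (-342 - 2178·x - 6624·x^2 - 6336·x^3 - 6912·x^4)·Dx + (-36 - 696·x - 4356·x^2 - 10176·x^3 - 12960·x^4 - 11520·x^5)·Dx^2 + (13 + 101·x + 191·x^2 - 225·x^3 - 1440·x^4 - 2928·x^5 - 2304·x^6)·Dx^3  (order 3).
h: a_k = 3, 12, 3/2, 54, 105/4, 1704/5, 357/2, 15822/7, …
ICs: h(0) = 3, h′(0) = 12, h′′(0) = 3.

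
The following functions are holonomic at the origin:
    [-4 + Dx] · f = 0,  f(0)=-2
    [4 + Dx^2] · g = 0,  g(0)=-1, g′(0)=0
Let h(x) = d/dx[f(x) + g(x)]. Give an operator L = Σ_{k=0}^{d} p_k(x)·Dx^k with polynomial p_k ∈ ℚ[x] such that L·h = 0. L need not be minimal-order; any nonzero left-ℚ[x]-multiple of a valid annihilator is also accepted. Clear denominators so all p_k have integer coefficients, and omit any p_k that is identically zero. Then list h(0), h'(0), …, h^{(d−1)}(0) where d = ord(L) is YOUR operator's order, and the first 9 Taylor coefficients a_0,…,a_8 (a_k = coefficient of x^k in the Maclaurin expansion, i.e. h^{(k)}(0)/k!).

L = 16 - 4·Dx + 4·Dx^2 - Dx^3  (order 3).
h: a_k = -8, -28, -64, -88, -256/3, -1016/15, -2048/45, -912/35, -4096/315, …
ICs: h(0) = -8, h′(0) = -28, h′′(0) = -128.

f: a_k = -2, -8, -16, -64/3, -64/3, -256/15, -512/45, -2048/315, -1024/315, …
g: a_k = -1, 0, 2, 0, -2/3, 0, 4/45, 0, -2/315, …
Sum ⇒ L₀ = lclm(L_f,L_g) in ℚ(x)⟨Dx⟩.
Derive L from L₀ (diff closure).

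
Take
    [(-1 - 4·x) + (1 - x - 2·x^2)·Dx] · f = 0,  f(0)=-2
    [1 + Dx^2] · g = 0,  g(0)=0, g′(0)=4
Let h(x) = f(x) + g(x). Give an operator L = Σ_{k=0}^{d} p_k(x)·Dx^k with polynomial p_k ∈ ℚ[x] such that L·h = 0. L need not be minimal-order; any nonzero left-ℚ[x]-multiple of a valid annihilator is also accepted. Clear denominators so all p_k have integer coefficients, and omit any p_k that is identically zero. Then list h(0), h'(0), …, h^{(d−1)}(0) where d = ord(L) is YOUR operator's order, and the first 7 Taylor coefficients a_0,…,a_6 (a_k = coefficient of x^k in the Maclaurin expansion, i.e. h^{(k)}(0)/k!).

f: a_k = -2, -2, -6, -10, -22, -42, -86, …
g: a_k = 0, 4, 0, -2/3, 0, 1/30, 0, …
h₀=f+g: left-lcm gives L₀, ord ≤ 3.
L = (31 + 146·x + 133·x^2 + 184·x^3 + 20·x^4 + 16·x^5) + (-7 - 3·x + 3·x^2 + 37·x^3 + 42·x^4 + 12·x^5 + 8·x^6)·Dx + (31 + 146·x + 133·x^2 + 184·x^3 + 20·x^4 + 16·x^5)·Dx^2 + (-7 - 3·x + 3·x^2 + 37·x^3 + 42·x^4 + 12·x^5 + 8·x^6)·Dx^3  (order 3).
h: a_k = -2, 2, -6, -32/3, -22, -1259/30, -86, …
ICs: h(0) = -2, h′(0) = 2, h′′(0) = -12.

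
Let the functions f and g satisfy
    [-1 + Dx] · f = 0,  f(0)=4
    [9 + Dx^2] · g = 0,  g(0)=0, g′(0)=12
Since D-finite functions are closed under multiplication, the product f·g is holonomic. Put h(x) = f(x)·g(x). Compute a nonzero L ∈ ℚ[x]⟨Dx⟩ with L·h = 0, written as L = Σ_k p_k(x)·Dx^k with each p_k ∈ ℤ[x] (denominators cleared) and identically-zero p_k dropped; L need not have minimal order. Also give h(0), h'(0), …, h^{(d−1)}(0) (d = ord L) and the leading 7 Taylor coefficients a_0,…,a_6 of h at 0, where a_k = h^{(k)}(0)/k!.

f: a_k = 4, 4, 2, 2/3, 1/6, 1/30, 1/180, …
g: a_k = 0, 12, 0, -18, 0, 81/10, 0, …
Product ⇒ symmetric product L₀, ord ≤ 2.
L = 10 - 2·Dx + Dx^2  (order 2).
h: a_k = 0, 48, 48, -48, -64, -8/5, 104/5, …
ICs: h(0) = 0, h′(0) = 48.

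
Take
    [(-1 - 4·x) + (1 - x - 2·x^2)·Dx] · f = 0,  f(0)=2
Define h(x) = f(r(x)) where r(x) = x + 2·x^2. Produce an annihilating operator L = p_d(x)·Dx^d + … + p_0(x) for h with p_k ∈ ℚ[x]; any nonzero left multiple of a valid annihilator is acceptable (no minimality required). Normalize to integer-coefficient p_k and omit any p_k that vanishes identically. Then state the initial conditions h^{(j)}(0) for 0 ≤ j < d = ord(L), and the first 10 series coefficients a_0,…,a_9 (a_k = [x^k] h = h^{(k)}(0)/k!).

f: a_k = 2, 2, 6, 10, 22, 42, 86, 170, 342, 682, …
Change of var in L_f (x↦r) gives L₀.
L = (1 + 8·x + 24·x^2 + 32·x^3) + (-1 + x + 4·x^2 + 8·x^3 + 8·x^4)·Dx  (order 1).
h: a_k = 2, 2, 10, 34, 106, 338, 1114, 3586, 11594, 37554, …
ICs: h(0) = 2.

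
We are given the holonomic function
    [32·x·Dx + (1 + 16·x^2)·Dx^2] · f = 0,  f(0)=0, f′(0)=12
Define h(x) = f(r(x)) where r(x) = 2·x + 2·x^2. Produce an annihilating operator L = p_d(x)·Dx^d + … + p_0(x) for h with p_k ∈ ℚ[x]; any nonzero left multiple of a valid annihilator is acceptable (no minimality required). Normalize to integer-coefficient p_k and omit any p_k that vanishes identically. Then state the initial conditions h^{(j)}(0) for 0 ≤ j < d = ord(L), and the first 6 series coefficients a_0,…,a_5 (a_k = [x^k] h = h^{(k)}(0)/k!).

L = (-2 + 128·x + 512·x^2 + 768·x^3 + 384·x^4)·Dx + (1 + 2·x + 64·x^2 + 256·x^3 + 320·x^4 + 128·x^5)·Dx^2  (order 2).
h: a_k = 0, 24, 24, -512, -1536, 90624/5, …
ICs: h(0) = 0, h′(0) = 24.

f: a_k = 0, 12, 0, -64, 0, 3072/5, …
h₀=f(r): pull back L_f along r ⇒ L₀.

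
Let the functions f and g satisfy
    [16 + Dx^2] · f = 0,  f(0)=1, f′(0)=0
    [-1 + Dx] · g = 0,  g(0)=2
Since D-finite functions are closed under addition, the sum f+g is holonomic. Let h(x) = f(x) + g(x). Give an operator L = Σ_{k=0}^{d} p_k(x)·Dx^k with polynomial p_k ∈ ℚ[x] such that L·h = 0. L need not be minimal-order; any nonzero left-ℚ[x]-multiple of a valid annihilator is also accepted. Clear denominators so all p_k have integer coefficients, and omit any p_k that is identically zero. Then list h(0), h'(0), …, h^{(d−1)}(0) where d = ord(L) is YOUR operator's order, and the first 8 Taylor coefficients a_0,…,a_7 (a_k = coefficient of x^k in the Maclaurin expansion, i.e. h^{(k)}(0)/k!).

f: a_k = 1, 0, -8, 0, 32/3, 0, -256/45, 0, …
g: a_k = 2, 2, 1, 1/3, 1/12, 1/60, 1/360, 1/2520, …
h₀=f+g: left-lcm gives L₀, ord ≤ 3.
L = -16 + 16·Dx - Dx^2 + Dx^3  (order 3).
h: a_k = 3, 2, -7, 1/3, 43/4, 1/60, -2047/360, 1/2520, …
ICs: h(0) = 3, h′(0) = 2, h′′(0) = -14.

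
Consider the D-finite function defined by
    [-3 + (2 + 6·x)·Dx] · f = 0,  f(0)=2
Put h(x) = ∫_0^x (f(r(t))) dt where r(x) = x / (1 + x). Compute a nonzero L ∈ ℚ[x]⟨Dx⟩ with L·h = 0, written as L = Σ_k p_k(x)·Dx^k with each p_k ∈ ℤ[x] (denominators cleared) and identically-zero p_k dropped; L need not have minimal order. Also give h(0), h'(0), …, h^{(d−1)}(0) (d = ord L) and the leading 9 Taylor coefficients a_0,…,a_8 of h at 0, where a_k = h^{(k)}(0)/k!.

L = -3·Dx + (2 + 10·x + 8·x^2)·Dx^2  (order 2).
h: a_k = 0, 2, 3/2, -7/4, 87/32, -1677/320, 3023/256, -106305/3584, 658335/8192, …
ICs: h(0) = 0, h′(0) = 2.

f: a_k = 2, 3, -9/4, 27/8, -405/64, 1701/128, -15309/512, 72171/1024, -2814669/16384, …
f∘r: x↦r, Dx↦Dx/r' in L_f ⇒ L₀.
h=∫h₀ ⇒ L = L₀·Dx.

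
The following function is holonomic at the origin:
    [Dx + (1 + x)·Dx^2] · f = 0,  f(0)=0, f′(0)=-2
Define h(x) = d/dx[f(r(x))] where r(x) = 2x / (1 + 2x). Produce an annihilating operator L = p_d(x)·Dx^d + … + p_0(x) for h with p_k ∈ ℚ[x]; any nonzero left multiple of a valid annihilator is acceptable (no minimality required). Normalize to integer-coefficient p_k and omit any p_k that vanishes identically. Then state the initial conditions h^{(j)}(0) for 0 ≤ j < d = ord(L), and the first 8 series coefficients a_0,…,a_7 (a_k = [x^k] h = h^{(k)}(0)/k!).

f: a_k = 0, -2, 1, -2/3, 1/2, -2/5, 1/3, -2/7, …
L₀ from L_f via x↦r, Dx↦r'^{-1}Dx.
Derive L from L₀ (diff closure).
L = (6 + 16·x) + (1 + 6·x + 8·x^2)·Dx  (order 1).
h: a_k = -4, 24, -112, 480, -1984, 8064, -32512, 130560, …
ICs: h(0) = -4.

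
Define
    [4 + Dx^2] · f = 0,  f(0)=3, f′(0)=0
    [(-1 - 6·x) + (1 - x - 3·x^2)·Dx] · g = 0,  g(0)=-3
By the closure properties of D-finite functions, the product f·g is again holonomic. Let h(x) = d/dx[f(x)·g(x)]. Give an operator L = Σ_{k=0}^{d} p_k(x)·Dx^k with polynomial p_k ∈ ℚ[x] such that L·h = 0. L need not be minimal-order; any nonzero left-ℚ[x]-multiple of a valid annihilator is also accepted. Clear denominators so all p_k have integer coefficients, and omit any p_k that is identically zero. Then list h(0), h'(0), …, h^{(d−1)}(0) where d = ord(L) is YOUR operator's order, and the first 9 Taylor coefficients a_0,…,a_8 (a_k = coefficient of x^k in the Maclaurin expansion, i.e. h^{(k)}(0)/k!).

f: a_k = 3, 0, -6, 0, 2, 0, -4/15, 0, 2/105, …
g: a_k = -3, -3, -12, -21, -57, -120, -291, -651, -1524, …
Product ⇒ symmetric product L₀, ord ≤ 2.
Differentiate: ansatz ord ≤ ord L₀ ⇒ L.
L = (10 - 16·x - 40·x^2 + 48·x^3 + 72·x^4) + (5 + 34·x + 36·x^2 + 72·x^3)·Dx + (-1 - x - x^2 + 12·x^3 + 18·x^4)·Dx^2  (order 2).
h: a_k = -9, -36, -135, -420, -1200, -16626/5, -44597/5, -164464/7, -2129229/35, …
ICs: h(0) = -9, h′(0) = -36.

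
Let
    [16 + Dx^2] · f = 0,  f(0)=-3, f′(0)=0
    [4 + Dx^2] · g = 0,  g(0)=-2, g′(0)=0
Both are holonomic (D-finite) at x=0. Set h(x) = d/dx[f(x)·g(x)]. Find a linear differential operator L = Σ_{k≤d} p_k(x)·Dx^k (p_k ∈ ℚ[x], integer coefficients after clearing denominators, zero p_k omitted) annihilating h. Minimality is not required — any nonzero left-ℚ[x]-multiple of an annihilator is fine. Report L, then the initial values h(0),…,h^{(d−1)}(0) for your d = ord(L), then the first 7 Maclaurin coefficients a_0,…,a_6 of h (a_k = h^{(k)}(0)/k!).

L = 144 + 40·Dx^2 + Dx^4  (order 4).
h: a_k = 0, -120, 0, 656, 0, -1168, 0, …
ICs: h(0) = 0, h′(0) = -120, h′′(0) = 0, h′′′(0) = 3936.

f: a_k = -3, 0, 24, 0, -32, 0, 256/15, …
g: a_k = -2, 0, 4, 0, -4/3, 0, 8/45, …
L₀ := L_f ⊗_s L_g (sym. prod.), ord ≤ 4.
h=h₀': d/dx-closure on L₀ ⇒ L.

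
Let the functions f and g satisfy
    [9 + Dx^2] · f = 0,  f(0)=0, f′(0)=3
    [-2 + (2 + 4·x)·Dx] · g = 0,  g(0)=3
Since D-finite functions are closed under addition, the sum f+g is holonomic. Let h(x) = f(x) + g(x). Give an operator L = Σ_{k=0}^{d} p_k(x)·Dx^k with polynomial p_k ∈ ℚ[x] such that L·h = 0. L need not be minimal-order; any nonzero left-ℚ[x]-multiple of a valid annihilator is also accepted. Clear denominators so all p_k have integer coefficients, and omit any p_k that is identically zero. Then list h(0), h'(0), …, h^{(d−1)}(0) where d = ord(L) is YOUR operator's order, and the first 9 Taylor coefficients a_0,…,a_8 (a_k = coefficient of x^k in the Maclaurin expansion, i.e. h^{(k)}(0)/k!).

L = (-54 - 162·x - 162·x^2) + (36 + 234·x + 486·x^2 + 324·x^3)·Dx + (-6 - 18·x - 18·x^2)·Dx^2 + (4 + 26·x + 54·x^2 + 36·x^3)·Dx^3  (order 3).
h: a_k = 3, 6, -3/2, -3, -15/8, 93/20, -63/16, 1611/280, -1287/128, …
ICs: h(0) = 3, h′(0) = 6, h′′(0) = -3.

f: a_k = 0, 3, 0, -9/2, 0, 81/40, 0, -243/560, 0, …
g: a_k = 3, 3, -3/2, 3/2, -15/8, 21/8, -63/16, 99/16, -1287/128, …
Weyl lclm of L_f,L_g ⇒ L₀ (ord ≤ 3).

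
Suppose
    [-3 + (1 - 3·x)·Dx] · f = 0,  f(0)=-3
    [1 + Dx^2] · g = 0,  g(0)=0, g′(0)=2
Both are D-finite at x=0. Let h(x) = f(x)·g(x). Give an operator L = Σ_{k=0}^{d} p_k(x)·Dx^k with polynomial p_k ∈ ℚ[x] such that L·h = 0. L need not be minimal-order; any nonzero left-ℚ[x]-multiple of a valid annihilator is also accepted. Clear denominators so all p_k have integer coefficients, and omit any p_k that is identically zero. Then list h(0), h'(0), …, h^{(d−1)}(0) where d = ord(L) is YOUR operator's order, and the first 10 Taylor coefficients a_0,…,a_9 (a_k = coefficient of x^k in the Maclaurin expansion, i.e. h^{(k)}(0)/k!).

f: a_k = -3, -9, -27, -81, -243, -729, -2187, -6561, -19683, -59049, …
g: a_k = 0, 2, 0, -1/3, 0, 1/60, 0, -1/2520, 0, 1/181440, …
h₀=f·g: eliminate ⇒ L₀, order ≤ 1·2.
L = (-1 + 3·x) + 6·Dx + (-1 + 3·x)·Dx^2  (order 2).
h: a_k = 0, -6, -18, -53, -159, -9541/20, -28623/20, -3606497/840, -3606497/280, -2337010057/60480, …
ICs: h(0) = 0, h′(0) = -6.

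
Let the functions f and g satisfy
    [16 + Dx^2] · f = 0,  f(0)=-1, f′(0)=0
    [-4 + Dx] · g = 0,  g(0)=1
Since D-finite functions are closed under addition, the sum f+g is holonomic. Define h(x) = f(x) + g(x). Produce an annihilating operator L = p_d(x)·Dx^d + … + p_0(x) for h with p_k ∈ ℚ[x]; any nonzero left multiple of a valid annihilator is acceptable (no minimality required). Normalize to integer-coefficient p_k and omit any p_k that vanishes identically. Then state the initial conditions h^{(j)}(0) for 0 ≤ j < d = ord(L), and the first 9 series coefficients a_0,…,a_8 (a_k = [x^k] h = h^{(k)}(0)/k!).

L = -64 + 16·Dx - 4·Dx^2 + Dx^3  (order 3).
h: a_k = 0, 4, 16, 32/3, 0, 128/15, 512/45, 1024/315, 0, …
ICs: h(0) = 0, h′(0) = 4, h′′(0) = 32.

f: a_k = -1, 0, 8, 0, -32/3, 0, 256/45, 0, -512/315, …
g: a_k = 1, 4, 8, 32/3, 32/3, 128/15, 256/45, 1024/315, 512/315, …
Weyl lclm of L_f,L_g ⇒ L₀ (ord ≤ 3).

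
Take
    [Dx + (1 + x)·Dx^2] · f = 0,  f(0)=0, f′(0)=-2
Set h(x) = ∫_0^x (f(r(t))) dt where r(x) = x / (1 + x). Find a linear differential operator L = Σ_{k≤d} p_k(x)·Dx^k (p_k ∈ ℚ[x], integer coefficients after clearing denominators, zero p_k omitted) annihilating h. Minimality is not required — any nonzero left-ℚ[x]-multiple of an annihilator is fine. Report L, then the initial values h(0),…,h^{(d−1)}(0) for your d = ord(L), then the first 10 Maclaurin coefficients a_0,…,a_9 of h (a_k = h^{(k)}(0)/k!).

f: a_k = 0, -2, 1, -2/3, 1/2, -2/5, 1/3, -2/7, 1/4, -2/9, …
Change of var in L_f (x↦r) gives L₀.
Integrate: L := L₀·Dx.
L = (3 + 4·x)·Dx^2 + (1 + 3·x + 2·x^2)·Dx^3  (order 3).
h: a_k = 0, 0, -1, 1, -7/6, 3/2, -31/15, 3, -127/28, 85/12, …
ICs: h(0) = 0, h′(0) = 0, h′′(0) = -2.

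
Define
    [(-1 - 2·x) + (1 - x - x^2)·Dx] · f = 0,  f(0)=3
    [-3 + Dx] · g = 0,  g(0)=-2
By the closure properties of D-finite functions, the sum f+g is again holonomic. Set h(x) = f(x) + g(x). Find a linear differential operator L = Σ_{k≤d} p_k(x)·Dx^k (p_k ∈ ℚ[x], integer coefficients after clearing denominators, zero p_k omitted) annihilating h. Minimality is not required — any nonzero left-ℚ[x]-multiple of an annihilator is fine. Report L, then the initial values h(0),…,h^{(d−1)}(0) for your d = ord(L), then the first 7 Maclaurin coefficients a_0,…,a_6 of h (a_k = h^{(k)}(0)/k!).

L = (-3 - 9·x - 45·x^2 - 18·x^3) + (-5 + 24·x + 15·x^2 - 18·x^3 - 9·x^4)·Dx + (2 - 7·x + 8·x^3 + 3·x^4)·Dx^2  (order 2).
h: a_k = 1, -3, -3, 0, 33/4, 399/20, 1479/40, …
ICs: h(0) = 1, h′(0) = -3.

f: a_k = 3, 3, 6, 9, 15, 24, 39, …
g: a_k = -2, -6, -9, -9, -27/4, -81/20, -81/40, …
Sum ⇒ L₀ = lclm(L_f,L_g) in ℚ(x)⟨Dx⟩.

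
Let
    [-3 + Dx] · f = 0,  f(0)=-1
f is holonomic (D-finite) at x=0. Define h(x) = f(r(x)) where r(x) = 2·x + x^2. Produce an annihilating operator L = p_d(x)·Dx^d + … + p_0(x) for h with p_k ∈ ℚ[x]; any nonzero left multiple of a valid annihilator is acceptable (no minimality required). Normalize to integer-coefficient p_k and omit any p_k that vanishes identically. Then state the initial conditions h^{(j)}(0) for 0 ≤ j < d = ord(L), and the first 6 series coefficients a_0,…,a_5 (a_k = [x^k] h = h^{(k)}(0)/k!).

f: a_k = -1, -3, -9/2, -9/2, -27/8, -81/40, …
Substitute x→r, Dx→(1/r')Dx; clear ⇒ L₀.
L = (-6 - 6·x) + Dx  (order 1).
h: a_k = -1, -6, -21, -54, -225/2, -999/5, …
ICs: h(0) = -1.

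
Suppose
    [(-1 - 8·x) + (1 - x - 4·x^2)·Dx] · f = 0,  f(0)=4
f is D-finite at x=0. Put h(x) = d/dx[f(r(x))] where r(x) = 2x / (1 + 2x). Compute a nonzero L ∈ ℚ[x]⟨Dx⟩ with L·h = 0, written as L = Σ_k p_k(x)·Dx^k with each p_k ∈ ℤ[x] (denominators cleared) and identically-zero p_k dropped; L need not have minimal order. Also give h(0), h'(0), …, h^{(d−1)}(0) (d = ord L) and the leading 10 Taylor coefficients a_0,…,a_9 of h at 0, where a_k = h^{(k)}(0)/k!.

L = (16 + 96·x + 960·x^2 + 1152·x^3) + (-1 - 22·x - 60·x^2 + 248·x^3 + 576·x^4)·Dx  (order 1).
h: a_k = 8, 128, 0, 4096, -10240, 122880, -516096, 3801088, -19169280, 118620160, …
ICs: h(0) = 8.

f: a_k = 4, 4, 20, 36, 116, 260, 724, 1764, 4660, 11716, …
f∘r: x↦r, Dx↦Dx/r' in L_f ⇒ L₀.
Derive L from L₀ (diff closure).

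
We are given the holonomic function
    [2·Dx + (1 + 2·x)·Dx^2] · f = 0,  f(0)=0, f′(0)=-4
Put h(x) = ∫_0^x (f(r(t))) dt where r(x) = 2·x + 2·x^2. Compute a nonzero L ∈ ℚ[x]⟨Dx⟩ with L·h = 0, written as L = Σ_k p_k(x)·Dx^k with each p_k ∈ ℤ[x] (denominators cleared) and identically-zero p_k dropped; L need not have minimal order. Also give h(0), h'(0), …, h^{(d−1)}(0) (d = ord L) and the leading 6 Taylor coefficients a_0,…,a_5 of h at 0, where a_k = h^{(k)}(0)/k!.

L = 2·Dx^2 + (1 + 2·x)·Dx^3  (order 3).
h: a_k = 0, 0, -4, 8/3, -8/3, 16/5, …
ICs: h(0) = 0, h′(0) = 0, h′′(0) = -8.

f: a_k = 0, -4, 4, -16/3, 8, -64/5, …
f∘r: x↦r, Dx↦Dx/r' in L_f ⇒ L₀.
Integrate: L := L₀·Dx.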